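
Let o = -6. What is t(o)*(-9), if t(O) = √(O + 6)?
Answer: 0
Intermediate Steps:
t(O) = √(6 + O)
t(o)*(-9) = √(6 - 6)*(-9) = √0*(-9) = 0*(-9) = 0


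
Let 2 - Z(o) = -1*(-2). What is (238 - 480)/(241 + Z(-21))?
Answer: -242/241 ≈ -1.0041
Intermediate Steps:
Z(o) = 0 (Z(o) = 2 - (-1)*(-2) = 2 - 1*2 = 2 - 2 = 0)
(238 - 480)/(241 + Z(-21)) = (238 - 480)/(241 + 0) = -242/241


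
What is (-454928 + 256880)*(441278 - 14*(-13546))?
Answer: -124952840256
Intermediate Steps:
(-454928 + 256880)*(441278 - 14*(-13546)) = -198048*(441278 + 189644) = -198048*630922 = -124952840256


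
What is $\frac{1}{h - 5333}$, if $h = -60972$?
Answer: $- \frac{1}{66305} \approx -1.5082 \cdot 10^{-5}$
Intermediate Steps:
$\frac{1}{h - 5333} = \frac{1}{-60972 - 5333} = \frac{1}{-66305} = - \frac{1}{66305}$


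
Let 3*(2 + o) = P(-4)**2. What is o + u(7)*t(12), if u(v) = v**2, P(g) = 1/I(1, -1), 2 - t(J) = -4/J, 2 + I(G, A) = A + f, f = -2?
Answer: 8426/75 ≈ 112.35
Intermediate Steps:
I(G, A) = -4 + A (I(G, A) = -2 + (A - 2) = -2 + (-2 + A) = -4 + A)
t(J) = 2 + 4/J (t(J) = 2 - (-4)/J = 2 + 4/J)
P(g) = -1/5 (P(g) = 1/(-4 - 1) = 1/(-5) = -1/5)
o = -149/75 (o = -2 + (-1/5)**2/3 = -2 + (1/3)*(1/25) = -2 + 1/75 = -149/75 ≈ -1.9867)
o + u(7)*t(12) = -149/75 + 7**2*(2 + 4/12) = -149/75 + 49*(2 + 4*(1/12)) = -149/75 + 49*(2 + 1/3) = -149/75 + 49*(7/3) = -149/75 + 343/3 = 8426/75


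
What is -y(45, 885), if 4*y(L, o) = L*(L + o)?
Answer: -20925/2 ≈ -10463.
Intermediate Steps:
y(L, o) = L*(L + o)/4 (y(L, o) = (L*(L + o))/4 = L*(L + o)/4)
-y(45, 885) = -45*(45 + 885)/4 = -45*930/4 = -1*20925/2 = -20925/2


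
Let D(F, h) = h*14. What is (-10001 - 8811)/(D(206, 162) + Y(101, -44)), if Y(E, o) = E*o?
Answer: 4703/544 ≈ 8.6452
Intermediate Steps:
D(F, h) = 14*h
(-10001 - 8811)/(D(206, 162) + Y(101, -44)) = (-10001 - 8811)/(14*162 + 101*(-44)) = -18812/(2268 - 4444) = -18812/(-2176) = -18812*(-1/2176) = 4703/544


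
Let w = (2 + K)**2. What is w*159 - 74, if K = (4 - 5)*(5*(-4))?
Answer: 76882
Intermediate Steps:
K = 20 (K = -1*(-20) = 20)
w = 484 (w = (2 + 20)**2 = 22**2 = 484)
w*159 - 74 = 484*159 - 74 = 76956 - 74 = 76882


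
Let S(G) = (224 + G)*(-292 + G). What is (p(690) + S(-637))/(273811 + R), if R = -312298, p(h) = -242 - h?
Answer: -382745/38487 ≈ -9.9448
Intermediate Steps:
S(G) = (-292 + G)*(224 + G)
(p(690) + S(-637))/(273811 + R) = ((-242 - 1*690) + (-65408 + (-637)**2 - 68*(-637)))/(273811 - 312298) = ((-242 - 690) + (-65408 + 405769 + 43316))/(-38487) = (-932 + 383677)*(-1/38487) = 382745*(-1/38487) = -382745/38487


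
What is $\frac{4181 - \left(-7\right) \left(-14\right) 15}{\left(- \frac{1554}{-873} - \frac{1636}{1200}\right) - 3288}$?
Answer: $- \frac{78890100}{95668673} \approx -0.82462$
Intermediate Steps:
$\frac{4181 - \left(-7\right) \left(-14\right) 15}{\left(- \frac{1554}{-873} - \frac{1636}{1200}\right) - 3288} = \frac{4181 - 98 \cdot 15}{\left(\left(-1554\right) \left(- \frac{1}{873}\right) - \frac{409}{300}\right) - 3288} = \frac{4181 - 1470}{\left(\frac{518}{291} - \frac{409}{300}\right) - 3288} = \frac{4181 - 1470}{\frac{12127}{29100} - 3288} = \frac{2711}{- \frac{95668673}{29100}} = 2711 \left(- \frac{29100}{95668673}\right) = - \frac{78890100}{95668673}$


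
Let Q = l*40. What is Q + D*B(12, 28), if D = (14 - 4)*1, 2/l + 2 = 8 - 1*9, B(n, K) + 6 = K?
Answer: 580/3 ≈ 193.33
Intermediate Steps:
B(n, K) = -6 + K
l = -⅔ (l = 2/(-2 + (8 - 1*9)) = 2/(-2 + (8 - 9)) = 2/(-2 - 1) = 2/(-3) = 2*(-⅓) = -⅔ ≈ -0.66667)
Q = -80/3 (Q = -⅔*40 = -80/3 ≈ -26.667)
D = 10 (D = 10*1 = 10)
Q + D*B(12, 28) = -80/3 + 10*(-6 + 28) = -80/3 + 10*22 = -80/3 + 220 = 580/3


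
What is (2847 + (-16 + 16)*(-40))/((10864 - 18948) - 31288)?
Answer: -949/13124 ≈ -0.072310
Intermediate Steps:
(2847 + (-16 + 16)*(-40))/((10864 - 18948) - 31288) = (2847 + 0*(-40))/(-8084 - 31288) = (2847 + 0)/(-39372) = 2847*(-1/39372) = -949/13124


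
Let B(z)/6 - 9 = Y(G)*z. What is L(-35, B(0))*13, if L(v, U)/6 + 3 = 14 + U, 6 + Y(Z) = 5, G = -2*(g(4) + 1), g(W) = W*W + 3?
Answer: 5070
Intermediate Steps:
g(W) = 3 + W² (g(W) = W² + 3 = 3 + W²)
G = -40 (G = -2*((3 + 4²) + 1) = -2*((3 + 16) + 1) = -2*(19 + 1) = -2*20 = -40)
Y(Z) = -1 (Y(Z) = -6 + 5 = -1)
B(z) = 54 - 6*z (B(z) = 54 + 6*(-z) = 54 - 6*z)
L(v, U) = 66 + 6*U (L(v, U) = -18 + 6*(14 + U) = -18 + (84 + 6*U) = 66 + 6*U)
L(-35, B(0))*13 = (66 + 6*(54 - 6*0))*13 = (66 + 6*(54 + 0))*13 = (66 + 6*54)*13 = (66 + 324)*13 = 390*13 = 5070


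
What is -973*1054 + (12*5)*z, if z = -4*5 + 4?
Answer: -1026502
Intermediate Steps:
z = -16 (z = -20 + 4 = -16)
-973*1054 + (12*5)*z = -973*1054 + (12*5)*(-16) = -1025542 + 60*(-16) = -1025542 - 960 = -1026502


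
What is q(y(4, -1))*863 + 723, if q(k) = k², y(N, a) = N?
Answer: 14531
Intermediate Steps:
q(y(4, -1))*863 + 723 = 4²*863 + 723 = 16*863 + 723 = 13808 + 723 = 14531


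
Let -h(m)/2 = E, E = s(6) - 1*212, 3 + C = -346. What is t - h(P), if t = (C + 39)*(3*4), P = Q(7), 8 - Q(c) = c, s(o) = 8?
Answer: -4128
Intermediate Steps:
C = -349 (C = -3 - 346 = -349)
Q(c) = 8 - c
P = 1 (P = 8 - 1*7 = 8 - 7 = 1)
t = -3720 (t = (-349 + 39)*(3*4) = -310*12 = -3720)
E = -204 (E = 8 - 1*212 = 8 - 212 = -204)
h(m) = 408 (h(m) = -2*(-204) = 408)
t - h(P) = -3720 - 1*408 = -3720 - 408 = -4128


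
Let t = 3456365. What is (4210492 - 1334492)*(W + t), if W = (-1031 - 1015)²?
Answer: 21979775356000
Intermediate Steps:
W = 4186116 (W = (-2046)² = 4186116)
(4210492 - 1334492)*(W + t) = (4210492 - 1334492)*(4186116 + 3456365) = 2876000*7642481 = 21979775356000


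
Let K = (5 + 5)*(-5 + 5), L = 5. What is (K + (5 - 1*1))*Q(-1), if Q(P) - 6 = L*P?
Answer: 4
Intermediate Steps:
K = 0 (K = 10*0 = 0)
Q(P) = 6 + 5*P
(K + (5 - 1*1))*Q(-1) = (0 + (5 - 1*1))*(6 + 5*(-1)) = (0 + (5 - 1))*(6 - 5) = (0 + 4)*1 = 4*1 = 4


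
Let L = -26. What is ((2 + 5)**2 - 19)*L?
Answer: -780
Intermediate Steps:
((2 + 5)**2 - 19)*L = ((2 + 5)**2 - 19)*(-26) = (7**2 - 19)*(-26) = (49 - 19)*(-26) = 30*(-26) = -780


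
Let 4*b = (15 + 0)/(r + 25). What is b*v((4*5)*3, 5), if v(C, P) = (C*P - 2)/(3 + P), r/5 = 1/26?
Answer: 5811/1048 ≈ 5.5448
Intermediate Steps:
r = 5/26 ≈ 0.19231
v(C, P) = (-2 + C*P)/(3 + P)
b = 39/262 (b = ((15 + 0)/(5/26 + 25))/4 = (15/(655/26))/4 = (15*(26/655))/4 = (1/4)*(78/131) = 39/262 ≈ 0.14885)
b*v((4*5)*3, 5) = 39*((-2 + ((4*5)*3)*5)/(3 + 5))/262 = 39*((-2 + (20*3)*5)/8)/262 = 39*((-2 + 60*5)/8)/262 = 39*((-2 + 300)/8)/262 = 39*((1/8)*298)/262 = (39/262)*(149/4) = 5811/1048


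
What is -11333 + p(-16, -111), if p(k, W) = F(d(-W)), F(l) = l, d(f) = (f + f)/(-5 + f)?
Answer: -600538/53 ≈ -11331.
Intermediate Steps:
d(f) = 2*f/(-5 + f) (d(f) = (2*f)/(-5 + f) = 2*f/(-5 + f))
p(k, W) = -2*W/(-5 - W) (p(k, W) = 2*(-W)/(-5 - W) = -2*W/(-5 - W))
-11333 + p(-16, -111) = -11333 + 2*(-111)/(5 - 111) = -11333 + 2*(-111)/(-106) = -11333 + 2*(-111)*(-1/106) = -11333 + 111/53 = -600538/53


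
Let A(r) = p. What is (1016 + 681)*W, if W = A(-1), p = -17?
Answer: -28849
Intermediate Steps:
A(r) = -17
W = -17
(1016 + 681)*W = (1016 + 681)*(-17) = 1697*(-17) = -28849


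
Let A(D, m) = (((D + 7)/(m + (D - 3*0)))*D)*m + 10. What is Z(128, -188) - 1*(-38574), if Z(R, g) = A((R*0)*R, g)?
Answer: 38584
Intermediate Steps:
A(D, m) = 10 + D*m*(7 + D)/(D + m) (A(D, m) = (((7 + D)/(m + (D + 0)))*D)*m + 10 = (((7 + D)/(m + D))*D)*m + 10 = (((7 + D)/(D + m))*D)*m + 10 = (D*(7 + D)/(D + m))*m + 10 = D*m*(7 + D)/(D + m) + 10 = 10 + D*m*(7 + D)/(D + m))
Z(R, g) = 10 (Z(R, g) = (10*((R*0)*R) + 10*g + g*((R*0)*R)**2 + 7*((R*0)*R)*g)/((R*0)*R + g) = (10*(0*R) + 10*g + g*(0*R)**2 + 7*(0*R)*g)/(0*R + g) = (10*0 + 10*g + g*0**2 + 7*0*g)/(0 + g) = (0 + 10*g + g*0 + 0)/g = (0 + 10*g + 0 + 0)/g = (10*g)/g = 10)
Z(128, -188) - 1*(-38574) = 10 - 1*(-38574) = 10 + 38574 = 38584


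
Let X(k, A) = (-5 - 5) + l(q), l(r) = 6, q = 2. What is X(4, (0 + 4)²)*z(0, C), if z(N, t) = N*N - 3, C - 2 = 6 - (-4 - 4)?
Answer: 12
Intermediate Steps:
C = 16 (C = 2 + (6 - (-4 - 4)) = 2 + (6 - 1*(-8)) = 2 + (6 + 8) = 2 + 14 = 16)
X(k, A) = -4 (X(k, A) = (-5 - 5) + 6 = -10 + 6 = -4)
z(N, t) = -3 + N² (z(N, t) = N² - 3 = -3 + N²)
X(4, (0 + 4)²)*z(0, C) = -4*(-3 + 0²) = -4*(-3 + 0) = -4*(-3) = 12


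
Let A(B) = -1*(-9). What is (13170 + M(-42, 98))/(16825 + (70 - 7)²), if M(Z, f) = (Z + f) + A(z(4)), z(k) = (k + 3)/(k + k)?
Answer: 13235/20794 ≈ 0.63648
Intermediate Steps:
z(k) = (3 + k)/(2*k) (z(k) = (3 + k)/((2*k)) = (3 + k)*(1/(2*k)) = (3 + k)/(2*k))
A(B) = 9
M(Z, f) = 9 + Z + f (M(Z, f) = (Z + f) + 9 = 9 + Z + f)
(13170 + M(-42, 98))/(16825 + (70 - 7)²) = (13170 + (9 - 42 + 98))/(16825 + (70 - 7)²) = (13170 + 65)/(16825 + 63²) = 13235/(16825 + 3969) = 13235/20794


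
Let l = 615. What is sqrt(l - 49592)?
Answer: I*sqrt(48977) ≈ 221.31*I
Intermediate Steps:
sqrt(l - 49592) = sqrt(615 - 49592) = sqrt(-48977) = I*sqrt(48977)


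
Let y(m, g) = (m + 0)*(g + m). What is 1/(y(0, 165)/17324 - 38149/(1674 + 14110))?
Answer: -15784/38149 ≈ -0.41375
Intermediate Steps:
y(m, g) = m*(g + m)
1/(y(0, 165)/17324 - 38149/(1674 + 14110)) = 1/((0*(165 + 0))/17324 - 38149/(1674 + 14110)) = 1/((0*165)*(1/17324) - 38149/15784) = 1/(0*(1/17324) - 38149*1/15784) = 1/(0 - 38149/15784) = 1/(-38149/15784) = -15784/38149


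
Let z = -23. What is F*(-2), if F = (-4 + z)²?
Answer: -1458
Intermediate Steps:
F = 729 (F = (-4 - 23)² = (-27)² = 729)
F*(-2) = 729*(-2) = -1458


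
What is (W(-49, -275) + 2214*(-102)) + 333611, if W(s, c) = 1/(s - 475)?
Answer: 56478291/524 ≈ 1.0778e+5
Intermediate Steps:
W(s, c) = 1/(-475 + s)
(W(-49, -275) + 2214*(-102)) + 333611 = (1/(-475 - 49) + 2214*(-102)) + 333611 = (1/(-524) - 225828) + 333611 = (-1/524 - 225828) + 333611 = -118333873/524 + 333611 = 56478291/524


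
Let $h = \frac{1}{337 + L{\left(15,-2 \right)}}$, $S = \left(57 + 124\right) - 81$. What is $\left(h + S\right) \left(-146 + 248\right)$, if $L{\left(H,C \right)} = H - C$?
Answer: $\frac{601817}{59} \approx 10200.0$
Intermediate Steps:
$S = 100$ ($S = 181 - 81 = 100$)
$h = \frac{1}{354}$ ($h = \frac{1}{337 + \left(15 - -2\right)} = \frac{1}{337 + \left(15 + 2\right)} = \frac{1}{337 + 17} = \frac{1}{354} \approx 0.0028249$)
$\left(h + S\right) \left(-146 + 248\right) = \left(\frac{1}{354} + 100\right) \left(-146 + 248\right) = \frac{35401}{354} \cdot 102 = \frac{601817}{59}$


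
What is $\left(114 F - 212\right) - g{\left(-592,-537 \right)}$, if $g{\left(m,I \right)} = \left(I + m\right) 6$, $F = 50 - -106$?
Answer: $24346$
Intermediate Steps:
$F = 156$ ($F = 50 + 106 = 156$)
$g{\left(m,I \right)} = 6 I + 6 m$
$\left(114 F - 212\right) - g{\left(-592,-537 \right)} = \left(114 \cdot 156 - 212\right) - \left(6 \left(-537\right) + 6 \left(-592\right)\right) = \left(17784 - 212\right) - \left(-3222 - 3552\right) = 17572 - -6774 = 17572 + 6774 = 24346$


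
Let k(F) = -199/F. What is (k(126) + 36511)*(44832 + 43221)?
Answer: 19288584091/6 ≈ 3.2148e+9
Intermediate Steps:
(k(126) + 36511)*(44832 + 43221) = (-199/126 + 36511)*(44832 + 43221) = (-199*1/126 + 36511)*88053 = (-199/126 + 36511)*88053 = (4600187/126)*88053 = 19288584091/6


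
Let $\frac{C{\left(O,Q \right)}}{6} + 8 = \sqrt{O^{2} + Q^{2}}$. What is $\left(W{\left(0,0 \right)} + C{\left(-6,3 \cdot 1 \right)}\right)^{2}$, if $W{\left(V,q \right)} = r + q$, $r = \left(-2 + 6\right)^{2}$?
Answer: $2644 - 1152 \sqrt{5} \approx 68.05$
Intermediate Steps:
$r = 16$ ($r = 4^{2} = 16$)
$W{\left(V,q \right)} = 16 + q$
$C{\left(O,Q \right)} = -48 + 6 \sqrt{O^{2} + Q^{2}}$
$\left(W{\left(0,0 \right)} + C{\left(-6,3 \cdot 1 \right)}\right)^{2} = \left(\left(16 + 0\right) - \left(48 - 6 \sqrt{\left(-6\right)^{2} + \left(3 \cdot 1\right)^{2}}\right)\right)^{2} = \left(16 - \left(48 - 6 \sqrt{36 + 3^{2}}\right)\right)^{2} = \left(16 - \left(48 - 6 \sqrt{36 + 9}\right)\right)^{2} = \left(16 - \left(48 - 6 \sqrt{45}\right)\right)^{2} = \left(16 - \left(48 - 6 \cdot 3 \sqrt{5}\right)\right)^{2} = \left(16 - \left(48 - 18 \sqrt{5}\right)\right)^{2} = \left(-32 + 18 \sqrt{5}\right)^{2}$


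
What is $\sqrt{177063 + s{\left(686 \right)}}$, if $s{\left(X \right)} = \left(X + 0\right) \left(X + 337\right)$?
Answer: $3 \sqrt{97649} \approx 937.46$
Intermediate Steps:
$s{\left(X \right)} = X \left(337 + X\right)$
$\sqrt{177063 + s{\left(686 \right)}} = \sqrt{177063 + 686 \left(337 + 686\right)} = \sqrt{177063 + 686 \cdot 1023} = \sqrt{177063 + 701778} = \sqrt{878841} = 3 \sqrt{97649}$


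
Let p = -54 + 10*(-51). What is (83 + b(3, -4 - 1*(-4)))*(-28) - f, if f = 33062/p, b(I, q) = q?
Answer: -638837/282 ≈ -2265.4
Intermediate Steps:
p = -564 (p = -54 - 510 = -564)
f = -16531/282 (f = 33062/(-564) = 33062*(-1/564) = -16531/282 ≈ -58.621)
(83 + b(3, -4 - 1*(-4)))*(-28) - f = (83 + (-4 - 1*(-4)))*(-28) - 1*(-16531/282) = (83 + (-4 + 4))*(-28) + 16531/282 = (83 + 0)*(-28) + 16531/282 = 83*(-28) + 16531/282 = -2324 + 16531/282 = -638837/282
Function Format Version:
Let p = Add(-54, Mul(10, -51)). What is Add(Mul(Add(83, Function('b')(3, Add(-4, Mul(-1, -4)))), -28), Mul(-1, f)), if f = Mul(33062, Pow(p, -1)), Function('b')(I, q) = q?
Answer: Rational(-638837, 282) ≈ -2265.4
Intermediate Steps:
p = -564 (p = Add(-54, -510) = -564)
f = Rational(-16531, 282) (f = Mul(33062, Pow(-564, -1)) = Mul(33062, Rational(-1, 564)) = Rational(-16531, 282) ≈ -58.621)
Add(Mul(Add(83, Function('b')(3, Add(-4, Mul(-1, -4)))), -28), Mul(-1, f)) = Add(Mul(Add(83, Add(-4, Mul(-1, -4))), -28), Mul(-1, Rational(-16531, 282))) = Add(Mul(Add(83, Add(-4, 4)), -28), Rational(16531, 282)) = Add(Mul(Add(83, 0), -28), Rational(16531, 282)) = Add(Mul(83, -28), Rational(16531, 282)) = Add(-2324, Rational(16531, 282)) = Rational(-638837, 282)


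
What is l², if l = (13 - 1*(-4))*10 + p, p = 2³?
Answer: 31684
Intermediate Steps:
p = 8
l = 178 (l = (13 - 1*(-4))*10 + 8 = (13 + 4)*10 + 8 = 17*10 + 8 = 170 + 8 = 178)
l² = 178² = 31684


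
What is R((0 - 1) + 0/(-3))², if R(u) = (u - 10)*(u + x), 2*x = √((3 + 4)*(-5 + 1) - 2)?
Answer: 121*(2 - I*√30)²/4 ≈ -786.5 - 662.74*I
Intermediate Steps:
x = I*√30/2 (x = √((3 + 4)*(-5 + 1) - 2)/2 = √(7*(-4) - 2)/2 = √(-28 - 2)/2 = √(-30)/2 = (I*√30)/2 = I*√30/2 ≈ 2.7386*I)
R(u) = (-10 + u)*(u + I*√30/2) (R(u) = (u - 10)*(u + I*√30/2) = (-10 + u)*(u + I*√30/2))
R((0 - 1) + 0/(-3))² = (((0 - 1) + 0/(-3))² - 10*((0 - 1) + 0/(-3)) - 5*I*√30 + I*((0 - 1) + 0/(-3))*√30/2)² = ((-1 + 0*(-⅓))² - 10*(-1 + 0*(-⅓)) - 5*I*√30 + I*(-1 + 0*(-⅓))*√30/2)² = ((-1 + 0)² - 10*(-1 + 0) - 5*I*√30 + I*(-1 + 0)*√30/2)² = ((-1)² - 10*(-1) - 5*I*√30 + (½)*I*(-1)*√30)² = (1 + 10 - 5*I*√30 - I*√30/2)² = (11 - 11*I*√30/2)²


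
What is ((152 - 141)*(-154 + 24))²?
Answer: 2044900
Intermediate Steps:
((152 - 141)*(-154 + 24))² = (11*(-130))² = (-1430)² = 2044900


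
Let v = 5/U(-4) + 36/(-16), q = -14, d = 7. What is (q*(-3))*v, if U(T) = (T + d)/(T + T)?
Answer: -1309/2 ≈ -654.50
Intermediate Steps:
U(T) = (7 + T)/(2*T) (U(T) = (T + 7)/(T + T) = (7 + T)/((2*T)) = (7 + T)*(1/(2*T)) = (7 + T)/(2*T))
v = -187/12 (v = 5/(((½)*(7 - 4)/(-4))) + 36/(-16) = 5/(((½)*(-¼)*3)) + 36*(-1/16) = 5/(-3/8) - 9/4 = 5*(-8/3) - 9/4 = -40/3 - 9/4 = -187/12 ≈ -15.583)
(q*(-3))*v = -14*(-3)*(-187/12) = 42*(-187/12) = -1309/2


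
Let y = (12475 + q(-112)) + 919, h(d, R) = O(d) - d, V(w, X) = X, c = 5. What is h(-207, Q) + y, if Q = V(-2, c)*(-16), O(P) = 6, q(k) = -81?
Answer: 13526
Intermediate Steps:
Q = -80 (Q = 5*(-16) = -80)
h(d, R) = 6 - d
y = 13313 (y = (12475 - 81) + 919 = 12394 + 919 = 13313)
h(-207, Q) + y = (6 - 1*(-207)) + 13313 = (6 + 207) + 13313 = 213 + 13313 = 13526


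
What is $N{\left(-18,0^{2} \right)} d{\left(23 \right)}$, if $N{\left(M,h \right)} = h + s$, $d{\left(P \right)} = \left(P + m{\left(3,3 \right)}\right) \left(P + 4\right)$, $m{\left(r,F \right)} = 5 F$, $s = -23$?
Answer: $-23598$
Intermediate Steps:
$d{\left(P \right)} = \left(4 + P\right) \left(15 + P\right)$ ($d{\left(P \right)} = \left(P + 5 \cdot 3\right) \left(P + 4\right) = \left(P + 15\right) \left(4 + P\right) = \left(15 + P\right) \left(4 + P\right) = \left(4 + P\right) \left(15 + P\right)$)
$N{\left(M,h \right)} = -23 + h$ ($N{\left(M,h \right)} = h - 23 = -23 + h$)
$N{\left(-18,0^{2} \right)} d{\left(23 \right)} = \left(-23 + 0^{2}\right) \left(60 + 23^{2} + 19 \cdot 23\right) = \left(-23 + 0\right) \left(60 + 529 + 437\right) = \left(-23\right) 1026 = -23598$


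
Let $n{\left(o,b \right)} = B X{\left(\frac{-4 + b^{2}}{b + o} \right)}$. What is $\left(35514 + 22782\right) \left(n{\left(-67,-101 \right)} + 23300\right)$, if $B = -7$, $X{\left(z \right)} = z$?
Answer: $1383065313$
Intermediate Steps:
$n{\left(o,b \right)} = - \frac{7 \left(-4 + b^{2}\right)}{b + o}$ ($n{\left(o,b \right)} = - 7 \frac{-4 + b^{2}}{b + o} = - \frac{7 \left(-4 + b^{2}\right)}{b + o}$)
$\left(35514 + 22782\right) \left(n{\left(-67,-101 \right)} + 23300\right) = \left(35514 + 22782\right) \left(\frac{7 \left(4 - \left(-101\right)^{2}\right)}{-101 - 67} + 23300\right) = 58296 \left(\frac{7 \left(4 - 10201\right)}{-168} + 23300\right) = 58296 \left(7 \left(- \frac{1}{168}\right) \left(4 - 10201\right) + 23300\right) = 58296 \left(7 \left(- \frac{1}{168}\right) \left(-10197\right) + 23300\right) = 58296 \left(\frac{3399}{8} + 23300\right) = 58296 \cdot \frac{189799}{8} = 1383065313$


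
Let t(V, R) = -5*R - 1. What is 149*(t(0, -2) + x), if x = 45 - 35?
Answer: 2831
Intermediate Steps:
t(V, R) = -1 - 5*R
x = 10
149*(t(0, -2) + x) = 149*((-1 - 5*(-2)) + 10) = 149*((-1 + 10) + 10) = 149*(9 + 10) = 149*19 = 2831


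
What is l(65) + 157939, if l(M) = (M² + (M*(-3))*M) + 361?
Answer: 149850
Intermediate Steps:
l(M) = 361 - 2*M² (l(M) = (M² + (-3*M)*M) + 361 = (M² - 3*M²) + 361 = -2*M² + 361 = 361 - 2*M²)
l(65) + 157939 = (361 - 2*65²) + 157939 = (361 - 2*4225) + 157939 = (361 - 8450) + 157939 = -8089 + 157939 = 149850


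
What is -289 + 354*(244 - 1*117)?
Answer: 44669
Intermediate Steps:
-289 + 354*(244 - 1*117) = -289 + 354*(244 - 117) = -289 + 354*127 = -289 + 44958 = 44669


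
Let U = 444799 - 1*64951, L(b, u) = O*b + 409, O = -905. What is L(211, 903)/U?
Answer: -95273/189924 ≈ -0.50164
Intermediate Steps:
L(b, u) = 409 - 905*b (L(b, u) = -905*b + 409 = 409 - 905*b)
U = 379848 (U = 444799 - 64951 = 379848)
L(211, 903)/U = (409 - 905*211)/379848 = (409 - 190955)*(1/379848) = -190546*1/379848 = -95273/189924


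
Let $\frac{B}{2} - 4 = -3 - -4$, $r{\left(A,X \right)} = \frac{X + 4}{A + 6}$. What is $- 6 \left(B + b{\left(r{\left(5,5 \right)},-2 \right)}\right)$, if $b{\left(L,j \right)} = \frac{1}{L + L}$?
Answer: $- \frac{191}{3} \approx -63.667$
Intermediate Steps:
$r{\left(A,X \right)} = \frac{4 + X}{6 + A}$
$b{\left(L,j \right)} = \frac{1}{2 L}$
$B = 10$ ($B = 8 + 2 \left(-3 - -4\right) = 8 + 2 \left(-3 + 4\right) = 8 + 2 \cdot 1 = 8 + 2 = 10$)
$- 6 \left(B + b{\left(r{\left(5,5 \right)},-2 \right)}\right) = - 6 \left(10 + \frac{1}{2 \frac{4 + 5}{6 + 5}}\right) = - 6 \left(10 + \frac{1}{2 \cdot \frac{1}{11} \cdot 9}\right) = - 6 \left(10 + \frac{1}{2 \cdot \frac{9}{11}}\right) = - 6 \left(10 + \frac{1}{2} \cdot \frac{11}{9}\right) = - 6 \left(10 + \frac{11}{18}\right) = \left(-6\right) \frac{191}{18} = - \frac{191}{3}$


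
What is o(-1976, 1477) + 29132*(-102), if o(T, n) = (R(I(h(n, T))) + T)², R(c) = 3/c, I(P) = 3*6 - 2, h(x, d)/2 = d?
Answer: 238686985/256 ≈ 9.3237e+5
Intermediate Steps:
h(x, d) = 2*d
I(P) = 16 (I(P) = 18 - 2 = 16)
o(T, n) = (3/16 + T)²
o(-1976, 1477) + 29132*(-102) = (3 + 16*(-1976))²/256 + 29132*(-102) = (3 - 31616)²/256 - 2971464 = (1/256)*(-31613)² - 2971464 = (1/256)*999381769 - 2971464 = 999381769/256 - 2971464 = 238686985/256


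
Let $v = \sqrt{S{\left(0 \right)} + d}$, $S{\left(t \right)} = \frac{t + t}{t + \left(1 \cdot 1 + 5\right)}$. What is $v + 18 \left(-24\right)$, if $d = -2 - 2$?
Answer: $-432 + 2 i \approx -432.0 + 2.0 i$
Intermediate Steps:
$S{\left(t \right)} = \frac{2 t}{6 + t}$ ($S{\left(t \right)} = \frac{2 t}{t + \left(1 + 5\right)} = \frac{2 t}{t + 6} = \frac{2 t}{6 + t}$)
$d = -4$
$v = 2 i$ ($v = \sqrt{2 \cdot 0 \frac{1}{6 + 0} - 4} = \sqrt{2 \cdot 0 \cdot \frac{1}{6} - 4} = \sqrt{0 - 4} = \sqrt{-4} = 2 i \approx 2.0 i$)
$v + 18 \left(-24\right) = 2 i + 18 \left(-24\right) = 2 i - 432 = -432 + 2 i$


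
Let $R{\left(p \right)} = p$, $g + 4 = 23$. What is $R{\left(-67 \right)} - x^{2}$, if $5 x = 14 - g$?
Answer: $-68$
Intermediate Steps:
$g = 19$ ($g = -4 + 23 = 19$)
$x = -1$ ($x = \frac{14 - 19}{5} = \frac{1}{5} \left(-5\right) = -1$)
$R{\left(-67 \right)} - x^{2} = -67 - \left(-1\right)^{2} = -67 - 1 = -68$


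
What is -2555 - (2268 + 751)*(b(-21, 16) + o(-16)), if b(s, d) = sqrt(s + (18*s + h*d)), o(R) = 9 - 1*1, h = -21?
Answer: -26707 - 21133*I*sqrt(15) ≈ -26707.0 - 81848.0*I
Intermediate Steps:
o(R) = 8 (o(R) = 9 - 1 = 8)
b(s, d) = sqrt(-21*d + 19*s) (b(s, d) = sqrt(s + (18*s - 21*d)) = sqrt(s + (-21*d + 18*s)) = sqrt(-21*d + 19*s))
-2555 - (2268 + 751)*(b(-21, 16) + o(-16)) = -2555 - (2268 + 751)*(sqrt(-21*16 + 19*(-21)) + 8) = -2555 - 3019*(sqrt(-336 - 399) + 8) = -2555 - 3019*(sqrt(-735) + 8) = -2555 - 3019*(7*I*sqrt(15) + 8) = -2555 - 3019*(8 + 7*I*sqrt(15)) = -2555 - (24152 + 21133*I*sqrt(15)) = -2555 + (-24152 - 21133*I*sqrt(15)) = -26707 - 21133*I*sqrt(15)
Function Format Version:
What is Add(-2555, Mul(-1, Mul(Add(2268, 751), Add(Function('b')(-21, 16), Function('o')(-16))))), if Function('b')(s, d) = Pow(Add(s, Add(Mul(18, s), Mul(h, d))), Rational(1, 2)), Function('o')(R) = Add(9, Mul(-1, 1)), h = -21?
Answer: Add(-26707, Mul(-21133, I, Pow(15, Rational(1, 2)))) ≈ Add(-26707., Mul(-81848., I))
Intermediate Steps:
Function('o')(R) = 8 (Function('o')(R) = Add(9, -1) = 8)
Function('b')(s, d) = Pow(Add(Mul(-21, d), Mul(19, s)), Rational(1, 2)) (Function('b')(s, d) = Pow(Add(s, Add(Mul(18, s), Mul(-21, d))), Rational(1, 2)) = Pow(Add(s, Add(Mul(-21, d), Mul(18, s))), Rational(1, 2)) = Pow(Add(Mul(-21, d), Mul(19, s)), Rational(1, 2)))
Add(-2555, Mul(-1, Mul(Add(2268, 751), Add(Function('b')(-21, 16), Function('o')(-16))))) = Add(-2555, Mul(-1, Mul(Add(2268, 751), Add(Pow(Add(Mul(-21, 16), Mul(19, -21)), Rational(1, 2)), 8)))) = Add(-2555, Mul(-1, Mul(3019, Add(Pow(Add(-336, -399), Rational(1, 2)), 8)))) = Add(-2555, Mul(-1, Mul(3019, Add(Pow(-735, Rational(1, 2)), 8)))) = Add(-2555, Mul(-1, Mul(3019, Add(Mul(7, I, Pow(15, Rational(1, 2))), 8)))) = Add(-2555, Mul(-1, Mul(3019, Add(8, Mul(7, I, Pow(15, Rational(1, 2))))))) = Add(-2555, Mul(-1, Add(24152, Mul(21133, I, Pow(15, Rational(1, 2)))))) = Add(-2555, Add(-24152, Mul(-21133, I, Pow(15, Rational(1, 2))))) = Add(-26707, Mul(-21133, I, Pow(15, Rational(1, 2))))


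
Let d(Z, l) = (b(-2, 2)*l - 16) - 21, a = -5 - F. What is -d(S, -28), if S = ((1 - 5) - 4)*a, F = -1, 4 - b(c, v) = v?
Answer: 93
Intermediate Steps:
b(c, v) = 4 - v
a = -4 (a = -5 - 1*(-1) = -5 + 1 = -4)
S = 32 (S = ((1 - 5) - 4)*(-4) = (-4 - 4)*(-4) = -8*(-4) = 32)
d(Z, l) = -37 + 2*l (d(Z, l) = ((4 - 1*2)*l - 16) - 21 = ((4 - 2)*l - 16) - 21 = (2*l - 16) - 21 = (-16 + 2*l) - 21 = -37 + 2*l)
-d(S, -28) = -(-37 + 2*(-28)) = -(-37 - 56) = -1*(-93) = 93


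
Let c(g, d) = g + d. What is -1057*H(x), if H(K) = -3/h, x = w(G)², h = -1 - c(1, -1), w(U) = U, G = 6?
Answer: -3171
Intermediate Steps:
c(g, d) = d + g
h = -1 (h = -1 - (-1 + 1) = -1 - 1*0 = -1 + 0 = -1)
x = 36 (x = 6² = 36)
H(K) = 3 (H(K) = -3/(-1) = -3*(-1) = 3)
-1057*H(x) = -1057*3 = -3171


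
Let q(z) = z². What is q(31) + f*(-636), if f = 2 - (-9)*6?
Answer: -34655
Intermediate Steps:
f = 56 (f = 2 - 9*(-6) = 2 + 54 = 56)
q(31) + f*(-636) = 31² + 56*(-636) = 961 - 35616 = -34655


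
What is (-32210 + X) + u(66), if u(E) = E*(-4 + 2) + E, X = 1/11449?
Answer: -369527923/11449 ≈ -32276.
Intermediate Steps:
X = 1/11449 ≈ 8.7344e-5
u(E) = -E (u(E) = E*(-2) + E = -2*E + E = -E)
(-32210 + X) + u(66) = (-32210 + 1/11449) - 1*66 = -368772289/11449 - 66 = -369527923/11449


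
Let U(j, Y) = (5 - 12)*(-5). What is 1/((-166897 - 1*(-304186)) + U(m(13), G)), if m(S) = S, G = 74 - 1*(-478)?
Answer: 1/137324 ≈ 7.2820e-6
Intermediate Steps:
G = 552 (G = 74 + 478 = 552)
U(j, Y) = 35 (U(j, Y) = -7*(-5) = 35)
1/((-166897 - 1*(-304186)) + U(m(13), G)) = 1/((-166897 - 1*(-304186)) + 35) = 1/((-166897 + 304186) + 35) = 1/(137289 + 35) = 1/137324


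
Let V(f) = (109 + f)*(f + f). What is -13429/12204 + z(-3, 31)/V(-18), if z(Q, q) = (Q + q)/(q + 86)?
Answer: -6808955/6187428 ≈ -1.1005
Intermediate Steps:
z(Q, q) = (Q + q)/(86 + q)
V(f) = 2*f*(109 + f) (V(f) = (109 + f)*(2*f) = 2*f*(109 + f))
-13429/12204 + z(-3, 31)/V(-18) = -13429/12204 + ((-3 + 31)/(86 + 31))/((2*(-18)*(109 - 18))) = -13429*1/12204 + (28/117)/((2*(-18)*91)) = -13429/12204 + ((1/117)*28)/(-3276) = -13429/12204 + (28/117)*(-1/3276) = -13429/12204 - 1/13689 = -6808955/6187428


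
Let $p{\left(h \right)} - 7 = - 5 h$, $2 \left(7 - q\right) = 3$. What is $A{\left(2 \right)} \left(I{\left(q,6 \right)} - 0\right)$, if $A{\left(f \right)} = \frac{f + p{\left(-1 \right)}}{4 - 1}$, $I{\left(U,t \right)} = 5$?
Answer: $\frac{70}{3} \approx 23.333$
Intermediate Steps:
$q = \frac{11}{2}$ ($q = 7 - \frac{3}{2} = \frac{11}{2} \approx 5.5$)
$p{\left(h \right)} = 7 - 5 h$
$A{\left(f \right)} = 4 + \frac{f}{3}$ ($A{\left(f \right)} = \frac{f + \left(7 - -5\right)}{4 - 1} = \frac{f + \left(7 + 5\right)}{3} = \left(f + 12\right) \frac{1}{3} = \left(12 + f\right) \frac{1}{3} = 4 + \frac{f}{3}$)
$A{\left(2 \right)} \left(I{\left(q,6 \right)} - 0\right) = \left(4 + \frac{1}{3} \cdot 2\right) \left(5 - 0\right) = \left(4 + \frac{2}{3}\right) \left(5 + 0\right) = \frac{14}{3} \cdot 5 = \frac{70}{3}$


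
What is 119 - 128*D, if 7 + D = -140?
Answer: 18935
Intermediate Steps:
D = -147 (D = -7 - 140 = -147)
119 - 128*D = 119 - 128*(-147) = 119 + 18816 = 18935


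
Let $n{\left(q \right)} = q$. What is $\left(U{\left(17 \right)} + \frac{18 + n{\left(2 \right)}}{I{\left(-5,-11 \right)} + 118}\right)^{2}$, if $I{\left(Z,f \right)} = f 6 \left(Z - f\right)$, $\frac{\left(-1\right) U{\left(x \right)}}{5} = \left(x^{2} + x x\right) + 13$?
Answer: $\frac{168719670025}{19321} \approx 8.7324 \cdot 10^{6}$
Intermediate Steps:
$U{\left(x \right)} = -65 - 10 x^{2}$ ($U{\left(x \right)} = - 5 \left(\left(x^{2} + x x\right) + 13\right) = - 5 \left(\left(x^{2} + x^{2}\right) + 13\right) = - 5 \left(2 x^{2} + 13\right) = - 5 \left(13 + 2 x^{2}\right) = -65 - 10 x^{2}$)
$I{\left(Z,f \right)} = 6 f \left(Z - f\right)$
$\left(U{\left(17 \right)} + \frac{18 + n{\left(2 \right)}}{I{\left(-5,-11 \right)} + 118}\right)^{2} = \left(\left(-65 - 10 \cdot 17^{2}\right) + \frac{18 + 2}{6 \left(-11\right) \left(-5 - -11\right) + 118}\right)^{2} = \left(\left(-65 - 2890\right) + \frac{20}{6 \left(-11\right) \left(-5 + 11\right) + 118}\right)^{2} = \left(\left(-65 - 2890\right) + \frac{20}{6 \left(-11\right) 6 + 118}\right)^{2} = \left(-2955 + \frac{20}{-396 + 118}\right)^{2} = \left(-2955 + \frac{20}{-278}\right)^{2} = \left(-2955 + 20 \left(- \frac{1}{278}\right)\right)^{2} = \left(-2955 - \frac{10}{139}\right)^{2} = \left(- \frac{410755}{139}\right)^{2} = \frac{168719670025}{19321}$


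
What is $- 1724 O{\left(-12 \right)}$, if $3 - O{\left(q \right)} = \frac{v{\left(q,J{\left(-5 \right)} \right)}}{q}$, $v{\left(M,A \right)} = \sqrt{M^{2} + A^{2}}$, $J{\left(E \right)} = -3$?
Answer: $-5172 - 431 \sqrt{17} \approx -6949.1$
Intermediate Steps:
$v{\left(M,A \right)} = \sqrt{A^{2} + M^{2}}$
$O{\left(q \right)} = 3 - \frac{\sqrt{9 + q^{2}}}{q}$ ($O{\left(q \right)} = 3 - \frac{\sqrt{\left(-3\right)^{2} + q^{2}}}{q} = 3 - \frac{\sqrt{9 + q^{2}}}{q}$)
$- 1724 O{\left(-12 \right)} = - 1724 \left(3 - \frac{\sqrt{9 + \left(-12\right)^{2}}}{-12}\right) = - 1724 \left(3 - - \frac{\sqrt{9 + 144}}{12}\right) = - 1724 \left(3 - - \frac{\sqrt{153}}{12}\right) = - 1724 \left(3 - - \frac{3 \sqrt{17}}{12}\right) = - 1724 \left(3 + \frac{\sqrt{17}}{4}\right) = -5172 - 431 \sqrt{17}$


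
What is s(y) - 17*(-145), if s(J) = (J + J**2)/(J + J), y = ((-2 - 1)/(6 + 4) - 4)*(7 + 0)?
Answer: 49009/20 ≈ 2450.4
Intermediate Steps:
y = -301/10 (y = (-3/10 - 4)*7 = -43/10*7 = -301/10 ≈ -30.100)
s(J) = (J + J**2)/(2*J) (s(J) = (J + J**2)/((2*J)) = (J + J**2)*(1/(2*J)) = (J + J**2)/(2*J))
s(y) - 17*(-145) = (1/2 + (1/2)*(-301/10)) - 17*(-145) = (1/2 - 301/20) + 2465 = -291/20 + 2465 = 49009/20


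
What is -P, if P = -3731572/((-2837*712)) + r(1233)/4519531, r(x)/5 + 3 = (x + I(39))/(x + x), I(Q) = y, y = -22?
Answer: -2599307335221842/1407037876985439 ≈ -1.8474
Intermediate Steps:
I(Q) = -22
r(x) = -15 + 5*(-22 + x)/(2*x) (r(x) = -15 + 5*((x - 22)/(x + x)) = -15 + 5*((-22 + x)/((2*x))) = -15 + 5*((-22 + x)*(1/(2*x))) = -15 + 5*((-22 + x)/(2*x)) = -15 + 5*(-22 + x)/(2*x))
P = 2599307335221842/1407037876985439 (P = -3731572/((-2837*712)) + (-25/2 - 55/1233)/4519531 = -3731572/(-2019944) + (-25/2 - 55*1/1233)*(1/4519531) = -3731572*(-1/2019944) + (-25/2 - 55/1233)*(1/4519531) = 932893/504986 - 30935/2466*1/4519531 = 932893/504986 - 30935/11145163446 = 2599307335221842/1407037876985439 ≈ 1.8474)
-P = -1*2599307335221842/1407037876985439 = -2599307335221842/1407037876985439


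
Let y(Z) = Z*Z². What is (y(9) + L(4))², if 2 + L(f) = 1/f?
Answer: 8462281/16 ≈ 5.2889e+5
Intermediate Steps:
y(Z) = Z³
L(f) = -2 + 1/f
(y(9) + L(4))² = (9³ + (-2 + 1/4))² = (729 + (-2 + ¼))² = (729 - 7/4)² = (2909/4)² = 8462281/16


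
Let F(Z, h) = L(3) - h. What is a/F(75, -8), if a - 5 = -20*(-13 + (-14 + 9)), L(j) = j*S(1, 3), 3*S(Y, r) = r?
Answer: 365/11 ≈ 33.182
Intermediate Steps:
S(Y, r) = r/3
L(j) = j (L(j) = j*((⅓)*3) = j*1 = j)
F(Z, h) = 3 - h
a = 365 (a = 5 - 20*(-13 + (-14 + 9)) = 5 - 20*(-13 - 5) = 5 - 20*(-18) = 5 + 360 = 365)
a/F(75, -8) = 365/(3 - 1*(-8)) = 365/(3 + 8) = 365/11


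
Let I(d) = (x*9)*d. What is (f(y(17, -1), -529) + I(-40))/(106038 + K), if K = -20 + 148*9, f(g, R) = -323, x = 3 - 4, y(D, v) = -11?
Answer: 37/107350 ≈ 0.00034467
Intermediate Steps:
x = -1
K = 1312 (K = -20 + 1332 = 1312)
I(d) = -9*d (I(d) = (-1*9)*d = -9*d)
(f(y(17, -1), -529) + I(-40))/(106038 + K) = (-323 - 9*(-40))/(106038 + 1312) = (-323 + 360)/107350 = 37*(1/107350) = 37/107350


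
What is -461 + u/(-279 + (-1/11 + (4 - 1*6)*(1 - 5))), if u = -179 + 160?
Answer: -1374493/2982 ≈ -460.93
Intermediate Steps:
u = -19
-461 + u/(-279 + (-1/11 + (4 - 1*6)*(1 - 5))) = -461 - 19/(-279 + (-1/11 + (4 - 1*6)*(1 - 5))) = -461 - 19/(-279 + ((1/11)*(-1) + (4 - 6)*(-4))) = -461 - 19/(-279 + (-1/11 - 2*(-4))) = -461 - 19/(-279 + (-1/11 + 8)) = -461 - 19/(-279 + 87/11) = -461 - 19/(-2982/11) = -461 - 11/2982*(-19) = -461 + 209/2982 = -1374493/2982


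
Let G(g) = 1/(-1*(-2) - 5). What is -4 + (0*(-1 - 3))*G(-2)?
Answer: -4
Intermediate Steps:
G(g) = -⅓ (G(g) = 1/(2 - 5) = 1/(-3) = -⅓)
-4 + (0*(-1 - 3))*G(-2) = -4 + (0*(-1 - 3))*(-⅓) = -4 + (0*(-4))*(-⅓) = -4 + 0*(-⅓) = -4 + 0 = -4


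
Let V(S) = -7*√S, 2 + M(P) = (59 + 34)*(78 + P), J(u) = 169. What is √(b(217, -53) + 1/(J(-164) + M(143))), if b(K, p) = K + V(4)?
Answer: √5446978495/5180 ≈ 14.248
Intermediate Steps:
M(P) = 7252 + 93*P (M(P) = -2 + (59 + 34)*(78 + P) = -2 + 93*(78 + P) = -2 + (7254 + 93*P) = 7252 + 93*P)
b(K, p) = -14 + K (b(K, p) = K - 7*√4 = K - 7*2 = K - 14 = -14 + K)
√(b(217, -53) + 1/(J(-164) + M(143))) = √((-14 + 217) + 1/(169 + (7252 + 93*143))) = √(203 + 1/(169 + (7252 + 13299))) = √(203 + 1/(169 + 20551)) = √(203 + 1/20720) = √(4206161/20720) = √5446978495/5180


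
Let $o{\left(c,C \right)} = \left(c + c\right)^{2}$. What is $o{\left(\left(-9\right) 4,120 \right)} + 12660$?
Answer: $17844$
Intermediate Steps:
$o{\left(c,C \right)} = 4 c^{2}$ ($o{\left(c,C \right)} = \left(2 c\right)^{2} = 4 c^{2}$)
$o{\left(\left(-9\right) 4,120 \right)} + 12660 = 4 \left(\left(-9\right) 4\right)^{2} + 12660 = 4 \left(-36\right)^{2} + 12660 = 4 \cdot 1296 + 12660 = 5184 + 12660 = 17844$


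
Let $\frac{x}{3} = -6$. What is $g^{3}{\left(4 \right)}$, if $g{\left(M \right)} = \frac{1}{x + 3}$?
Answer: $- \frac{1}{3375} \approx -0.0002963$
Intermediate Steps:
$x = -18$ ($x = 3 \left(-6\right) = -18$)
$g{\left(M \right)} = - \frac{1}{15}$ ($g{\left(M \right)} = \frac{1}{-18 + 3} = \frac{1}{-15} = - \frac{1}{15}$)
$g^{3}{\left(4 \right)} = \left(- \frac{1}{15}\right)^{3} = - \frac{1}{3375}$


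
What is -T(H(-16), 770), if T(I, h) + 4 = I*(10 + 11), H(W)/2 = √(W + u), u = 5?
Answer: 4 - 42*I*√11 ≈ 4.0 - 139.3*I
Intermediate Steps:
H(W) = 2*√(5 + W) (H(W) = 2*√(W + 5) = 2*√(5 + W))
T(I, h) = -4 + 21*I (T(I, h) = -4 + I*(10 + 11) = -4 + I*21 = -4 + 21*I)
-T(H(-16), 770) = -(-4 + 21*(2*√(5 - 16))) = -(-4 + 21*(2*√(-11))) = -(-4 + 21*(2*(I*√11))) = -(-4 + 21*(2*I*√11)) = -(-4 + 42*I*√11) = 4 - 42*I*√11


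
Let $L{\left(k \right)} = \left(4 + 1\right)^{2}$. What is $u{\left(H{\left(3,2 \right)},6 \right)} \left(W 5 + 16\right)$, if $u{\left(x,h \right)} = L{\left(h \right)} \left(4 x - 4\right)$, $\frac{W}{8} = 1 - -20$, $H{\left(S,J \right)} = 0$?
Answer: $-85600$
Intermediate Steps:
$L{\left(k \right)} = 25$ ($L{\left(k \right)} = 5^{2} = 25$)
$W = 168$ ($W = 8 \left(1 - -20\right) = 8 \left(1 + 20\right) = 8 \cdot 21 = 168$)
$u{\left(x,h \right)} = -100 + 100 x$ ($u{\left(x,h \right)} = 25 \left(4 x - 4\right) = 25 \left(-4 + 4 x\right) = -100 + 100 x$)
$u{\left(H{\left(3,2 \right)},6 \right)} \left(W 5 + 16\right) = \left(-100 + 100 \cdot 0\right) \left(168 \cdot 5 + 16\right) = \left(-100 + 0\right) \left(840 + 16\right) = \left(-100\right) 856 = -85600$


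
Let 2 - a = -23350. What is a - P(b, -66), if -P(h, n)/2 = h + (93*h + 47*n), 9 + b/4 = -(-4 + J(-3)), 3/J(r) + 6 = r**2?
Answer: 12636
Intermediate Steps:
J(r) = 3/(-6 + r**2)
a = 23352 (a = 2 - 1*(-23350) = 2 + 23350 = 23352)
b = -24 (b = -36 + 4*(-(-4 + 3/(-6 + (-3)**2))) = -36 + 4*(-(-4 + 3/(-6 + 9))) = -36 + 4*(-(-4 + 3/3)) = -36 + 4*(-(-4 + 3*(1/3))) = -36 + 4*(-(-4 + 1)) = -36 + 4*(-1*(-3)) = -36 + 4*3 = -36 + 12 = -24)
P(h, n) = -188*h - 94*n (P(h, n) = -2*(h + (93*h + 47*n)) = -2*(h + (47*n + 93*h)) = -2*(47*n + 94*h) = -188*h - 94*n)
a - P(b, -66) = 23352 - (-188*(-24) - 94*(-66)) = 23352 - (4512 + 6204) = 23352 - 1*10716 = 23352 - 10716 = 12636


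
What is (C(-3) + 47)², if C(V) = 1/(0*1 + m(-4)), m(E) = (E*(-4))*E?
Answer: 9042049/4096 ≈ 2207.5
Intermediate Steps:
m(E) = -4*E² (m(E) = (-4*E)*E = -4*E²)
C(V) = -1/64 (C(V) = 1/(0*1 - 4*(-4)²) = 1/(0 - 4*16) = 1/(0 - 64) = 1/(-64) = -1/64)
(C(-3) + 47)² = (-1/64 + 47)² = (3007/64)² = 9042049/4096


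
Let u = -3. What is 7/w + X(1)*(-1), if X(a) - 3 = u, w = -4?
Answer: -7/4 ≈ -1.7500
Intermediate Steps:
X(a) = 0 (X(a) = 3 - 3 = 0)
7/w + X(1)*(-1) = 7/(-4) + 0*(-1) = 7*(-¼) + 0 = -7/4 + 0 = -7/4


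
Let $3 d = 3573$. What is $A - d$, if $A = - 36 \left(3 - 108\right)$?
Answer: $2589$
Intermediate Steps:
$d = 1191$ ($d = \frac{1}{3} \cdot 3573 = 1191$)
$A = 3780$ ($A = \left(-36\right) \left(-105\right) = 3780$)
$A - d = 3780 - 1191 = 2589$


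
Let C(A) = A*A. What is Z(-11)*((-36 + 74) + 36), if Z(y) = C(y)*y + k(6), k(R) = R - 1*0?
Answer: -98050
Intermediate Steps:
k(R) = R (k(R) = R + 0 = R)
C(A) = A**2
Z(y) = 6 + y**3 (Z(y) = y**2*y + 6 = y**3 + 6 = 6 + y**3)
Z(-11)*((-36 + 74) + 36) = (6 + (-11)**3)*((-36 + 74) + 36) = (6 - 1331)*(38 + 36) = -1325*74 = -98050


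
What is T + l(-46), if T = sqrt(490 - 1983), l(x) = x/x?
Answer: 1 + I*sqrt(1493) ≈ 1.0 + 38.639*I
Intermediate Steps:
l(x) = 1
T = I*sqrt(1493) (T = sqrt(-1493) = I*sqrt(1493) ≈ 38.639*I)
T + l(-46) = I*sqrt(1493) + 1 = 1 + I*sqrt(1493)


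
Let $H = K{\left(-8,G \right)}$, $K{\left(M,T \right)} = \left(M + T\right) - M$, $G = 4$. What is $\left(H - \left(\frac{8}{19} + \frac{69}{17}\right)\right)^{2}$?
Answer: $\frac{24025}{104329} \approx 0.23028$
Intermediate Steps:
$K{\left(M,T \right)} = T$
$H = 4$
$\left(H - \left(\frac{8}{19} + \frac{69}{17}\right)\right)^{2} = \left(4 - \left(\frac{8}{19} + \frac{69}{17}\right)\right)^{2} = \left(4 - \frac{1447}{323}\right)^{2} = \left(- \frac{155}{323}\right)^{2} = \frac{24025}{104329}$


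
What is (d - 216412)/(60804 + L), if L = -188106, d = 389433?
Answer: -173021/127302 ≈ -1.3591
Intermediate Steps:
(d - 216412)/(60804 + L) = (389433 - 216412)/(60804 - 188106) = 173021/(-127302) = 173021*(-1/127302) = -173021/127302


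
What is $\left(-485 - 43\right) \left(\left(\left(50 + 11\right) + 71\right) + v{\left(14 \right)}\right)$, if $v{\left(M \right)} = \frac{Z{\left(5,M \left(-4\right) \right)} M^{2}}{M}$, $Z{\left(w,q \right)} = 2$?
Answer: $-84480$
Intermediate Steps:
$v{\left(M \right)} = 2 M$ ($v{\left(M \right)} = \frac{2 M^{2}}{M} = 2 M$)
$\left(-485 - 43\right) \left(\left(\left(50 + 11\right) + 71\right) + v{\left(14 \right)}\right) = \left(-485 - 43\right) \left(\left(\left(50 + 11\right) + 71\right) + 2 \cdot 14\right) = - 528 \left(\left(61 + 71\right) + 28\right) = - 528 \left(132 + 28\right) = \left(-528\right) 160 = -84480$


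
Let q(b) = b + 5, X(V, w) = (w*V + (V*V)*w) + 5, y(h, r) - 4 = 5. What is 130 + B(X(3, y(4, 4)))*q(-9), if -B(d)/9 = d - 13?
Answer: 3730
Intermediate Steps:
y(h, r) = 9 (y(h, r) = 4 + 5 = 9)
X(V, w) = 5 + V*w + w*V² (X(V, w) = (V*w + V²*w) + 5 = (V*w + w*V²) + 5 = 5 + V*w + w*V²)
q(b) = 5 + b
B(d) = 117 - 9*d (B(d) = -9*(d - 13) = -9*(-13 + d) = 117 - 9*d)
130 + B(X(3, y(4, 4)))*q(-9) = 130 + (117 - 9*(5 + 3*9 + 9*3²))*(5 - 9) = 130 + (117 - 9*(5 + 27 + 9*9))*(-4) = 130 + (117 - 9*(5 + 27 + 81))*(-4) = 130 + (117 - 9*113)*(-4) = 130 + (117 - 1017)*(-4) = 130 - 900*(-4) = 130 + 3600 = 3730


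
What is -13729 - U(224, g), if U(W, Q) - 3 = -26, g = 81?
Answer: -13706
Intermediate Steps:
U(W, Q) = -23 (U(W, Q) = 3 - 26 = -23)
-13729 - U(224, g) = -13729 - 1*(-23) = -13729 + 23 = -13706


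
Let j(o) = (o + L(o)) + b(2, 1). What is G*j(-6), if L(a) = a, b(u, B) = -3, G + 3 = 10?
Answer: -105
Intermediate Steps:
G = 7 (G = -3 + 10 = 7)
j(o) = -3 + 2*o (j(o) = (o + o) - 3 = 2*o - 3 = -3 + 2*o)
G*j(-6) = 7*(-3 + 2*(-6)) = 7*(-3 - 12) = 7*(-15) = -105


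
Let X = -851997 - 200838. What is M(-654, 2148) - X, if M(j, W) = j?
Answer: 1052181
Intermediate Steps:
X = -1052835
M(-654, 2148) - X = -654 - 1*(-1052835) = -654 + 1052835 = 1052181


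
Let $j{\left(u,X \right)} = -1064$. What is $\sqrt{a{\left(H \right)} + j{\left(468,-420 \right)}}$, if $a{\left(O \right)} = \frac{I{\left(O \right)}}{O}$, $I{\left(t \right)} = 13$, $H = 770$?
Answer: $\frac{i \sqrt{630835590}}{770} \approx 32.619 i$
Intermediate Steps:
$a{\left(O \right)} = \frac{13}{O}$
$\sqrt{a{\left(H \right)} + j{\left(468,-420 \right)}} = \sqrt{\frac{13}{770} - 1064} = \sqrt{- \frac{819267}{770}} = \frac{i \sqrt{630835590}}{770}$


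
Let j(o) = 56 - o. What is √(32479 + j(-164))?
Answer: √32699 ≈ 180.83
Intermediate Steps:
√(32479 + j(-164)) = √(32479 + (56 - 1*(-164))) = √(32479 + (56 + 164)) = √(32479 + 220) = √32699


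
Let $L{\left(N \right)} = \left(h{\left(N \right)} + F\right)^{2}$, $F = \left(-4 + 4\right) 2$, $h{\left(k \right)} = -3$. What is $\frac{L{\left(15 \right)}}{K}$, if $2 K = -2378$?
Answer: $- \frac{9}{1189} \approx -0.0075694$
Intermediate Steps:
$K = -1189$ ($K = \frac{1}{2} \left(-2378\right) = -1189$)
$F = 0$ ($F = 0 \cdot 2 = 0$)
$L{\left(N \right)} = 9$ ($L{\left(N \right)} = \left(-3 + 0\right)^{2} = \left(-3\right)^{2} = 9$)
$\frac{L{\left(15 \right)}}{K} = \frac{9}{-1189} = 9 \left(- \frac{1}{1189}\right) = - \frac{9}{1189}$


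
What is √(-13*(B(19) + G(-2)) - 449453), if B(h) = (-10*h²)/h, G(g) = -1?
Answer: I*√446970 ≈ 668.56*I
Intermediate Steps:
B(h) = -10*h
√(-13*(B(19) + G(-2)) - 449453) = √(-13*(-10*19 - 1) - 449453) = √(-13*(-190 - 1) - 449453) = √(-13*(-191) - 449453) = √(2483 - 449453) = √(-446970) = I*√446970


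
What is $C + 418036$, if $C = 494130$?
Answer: $912166$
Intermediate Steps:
$C + 418036 = 494130 + 418036 = 912166$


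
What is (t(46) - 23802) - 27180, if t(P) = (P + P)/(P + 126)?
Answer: -2192203/43 ≈ -50981.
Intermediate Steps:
t(P) = 2*P/(126 + P) (t(P) = (2*P)/(126 + P) = 2*P/(126 + P))
(t(46) - 23802) - 27180 = (2*46/(126 + 46) - 23802) - 27180 = (2*46/172 - 23802) - 27180 = (2*46*(1/172) - 23802) - 27180 = (23/43 - 23802) - 27180 = -1023463/43 - 27180 = -2192203/43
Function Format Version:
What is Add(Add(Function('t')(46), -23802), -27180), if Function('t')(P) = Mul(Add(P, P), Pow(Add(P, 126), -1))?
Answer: Rational(-2192203, 43) ≈ -50981.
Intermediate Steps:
Function('t')(P) = Mul(2, P, Pow(Add(126, P), -1)) (Function('t')(P) = Mul(Mul(2, P), Pow(Add(126, P), -1)) = Mul(2, P, Pow(Add(126, P), -1)))
Add(Add(Function('t')(46), -23802), -27180) = Add(Add(Mul(2, 46, Pow(Add(126, 46), -1)), -23802), -27180) = Add(Add(Mul(2, 46, Pow(172, -1)), -23802), -27180) = Add(Add(Mul(2, 46, Rational(1, 172)), -23802), -27180) = Add(Add(Rational(23, 43), -23802), -27180) = Add(Rational(-1023463, 43), -27180) = Rational(-2192203, 43)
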